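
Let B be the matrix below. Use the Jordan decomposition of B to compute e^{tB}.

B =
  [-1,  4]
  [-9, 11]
e^{tB} =
  [-6*t*exp(5*t) + exp(5*t), 4*t*exp(5*t)]
  [-9*t*exp(5*t), 6*t*exp(5*t) + exp(5*t)]

Strategy: write B = P · J · P⁻¹ where J is a Jordan canonical form, so e^{tB} = P · e^{tJ} · P⁻¹, and e^{tJ} can be computed block-by-block.

B has Jordan form
J =
  [5, 1]
  [0, 5]
(up to reordering of blocks).

Per-block formulas:
  For a 2×2 Jordan block J_2(5): exp(t · J_2(5)) = e^(5t)·(I + t·N), where N is the 2×2 nilpotent shift.

After assembling e^{tJ} and conjugating by P, we get:

e^{tB} =
  [-6*t*exp(5*t) + exp(5*t), 4*t*exp(5*t)]
  [-9*t*exp(5*t), 6*t*exp(5*t) + exp(5*t)]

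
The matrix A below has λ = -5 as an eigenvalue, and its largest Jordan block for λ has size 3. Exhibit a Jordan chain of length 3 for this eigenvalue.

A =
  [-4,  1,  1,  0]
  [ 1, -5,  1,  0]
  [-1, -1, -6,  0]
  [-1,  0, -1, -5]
A Jordan chain for λ = -5 of length 3:
v_1 = (1, 0, -1, 0)ᵀ
v_2 = (1, 1, -1, -1)ᵀ
v_3 = (1, 0, 0, 0)ᵀ

Let N = A − (-5)·I. We want v_3 with N^3 v_3 = 0 but N^2 v_3 ≠ 0; then v_{j-1} := N · v_j for j = 3, …, 2.

Pick v_3 = (1, 0, 0, 0)ᵀ.
Then v_2 = N · v_3 = (1, 1, -1, -1)ᵀ.
Then v_1 = N · v_2 = (1, 0, -1, 0)ᵀ.

Sanity check: (A − (-5)·I) v_1 = (0, 0, 0, 0)ᵀ = 0. ✓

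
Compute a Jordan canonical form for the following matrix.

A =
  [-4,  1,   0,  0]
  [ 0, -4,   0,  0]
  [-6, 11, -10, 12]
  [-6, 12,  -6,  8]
J_2(-4) ⊕ J_1(-4) ⊕ J_1(2)

The characteristic polynomial is
  det(x·I − A) = x^4 + 10*x^3 + 24*x^2 - 32*x - 128 = (x - 2)*(x + 4)^3

Eigenvalues and multiplicities (the geometric multiplicity of λ is n − rank(A − λI), which equals the number of Jordan blocks for λ):
  λ = -4: algebraic multiplicity = 3, geometric multiplicity = 2
  λ = 2: algebraic multiplicity = 1, geometric multiplicity = 1

Determining the block sizes for each eigenvalue:
  λ = -4: 2 blocks summing to 3 forces exactly one block of size 2 and the rest size 1 → block sizes [2, 1]
  λ = 2: one block (gm = 1), so the single block has size am = 1 → block sizes [1]

Assembling the blocks gives a Jordan form
J =
  [-4,  1,  0, 0]
  [ 0, -4,  0, 0]
  [ 0,  0, -4, 0]
  [ 0,  0,  0, 2]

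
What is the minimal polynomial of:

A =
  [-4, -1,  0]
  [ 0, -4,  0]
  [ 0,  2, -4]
x^2 + 8*x + 16

The characteristic polynomial is χ_A(x) = (x + 4)^3, so the eigenvalues are known. The minimal polynomial is
  m_A(x) = Π_λ (x − λ)^{k_λ}
where k_λ is the size of the *largest* Jordan block for λ (equivalently, the smallest k with (A − λI)^k v = 0 for every generalised eigenvector v of λ).

  λ = -4: largest Jordan block has size 2, contributing (x + 4)^2

So m_A(x) = (x + 4)^2 = x^2 + 8*x + 16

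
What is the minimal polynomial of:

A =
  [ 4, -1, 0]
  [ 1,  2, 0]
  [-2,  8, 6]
x^3 - 12*x^2 + 45*x - 54

The characteristic polynomial is χ_A(x) = (x - 6)*(x - 3)^2, so the eigenvalues are known. The minimal polynomial is
  m_A(x) = Π_λ (x − λ)^{k_λ}
where k_λ is the size of the *largest* Jordan block for λ (equivalently, the smallest k with (A − λI)^k v = 0 for every generalised eigenvector v of λ).

  λ = 3: largest Jordan block has size 2, contributing (x − 3)^2
  λ = 6: largest Jordan block has size 1, contributing (x − 6)

So m_A(x) = (x - 6)*(x - 3)^2 = x^3 - 12*x^2 + 45*x - 54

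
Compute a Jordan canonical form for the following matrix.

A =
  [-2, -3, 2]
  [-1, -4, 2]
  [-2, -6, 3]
J_2(-1) ⊕ J_1(-1)

The characteristic polynomial is
  det(x·I − A) = x^3 + 3*x^2 + 3*x + 1 = (x + 1)^3

Eigenvalues and multiplicities (the geometric multiplicity of λ is n − rank(A − λI), which equals the number of Jordan blocks for λ):
  λ = -1: algebraic multiplicity = 3, geometric multiplicity = 2

Determining the block sizes for each eigenvalue:
  λ = -1: 2 blocks summing to 3 forces exactly one block of size 2 and the rest size 1 → block sizes [2, 1]

Assembling the blocks gives a Jordan form
J =
  [-1,  1,  0]
  [ 0, -1,  0]
  [ 0,  0, -1]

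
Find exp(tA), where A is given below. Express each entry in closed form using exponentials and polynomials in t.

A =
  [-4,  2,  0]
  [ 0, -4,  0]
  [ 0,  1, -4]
e^{tA} =
  [exp(-4*t), 2*t*exp(-4*t), 0]
  [0, exp(-4*t), 0]
  [0, t*exp(-4*t), exp(-4*t)]

Strategy: write A = P · J · P⁻¹ where J is a Jordan canonical form, so e^{tA} = P · e^{tJ} · P⁻¹, and e^{tJ} can be computed block-by-block.

A has Jordan form
J =
  [-4,  1,  0]
  [ 0, -4,  0]
  [ 0,  0, -4]
(up to reordering of blocks).

Per-block formulas:
  For a 2×2 Jordan block J_2(-4): exp(t · J_2(-4)) = e^(-4t)·(I + t·N), where N is the 2×2 nilpotent shift.
  For a 1×1 block at λ = -4: exp(t · [-4]) = [e^(-4t)].

After assembling e^{tJ} and conjugating by P, we get:

e^{tA} =
  [exp(-4*t), 2*t*exp(-4*t), 0]
  [0, exp(-4*t), 0]
  [0, t*exp(-4*t), exp(-4*t)]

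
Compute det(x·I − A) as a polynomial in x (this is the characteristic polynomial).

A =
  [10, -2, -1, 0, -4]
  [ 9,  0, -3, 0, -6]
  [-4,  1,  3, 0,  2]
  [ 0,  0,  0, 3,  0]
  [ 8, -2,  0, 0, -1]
x^5 - 15*x^4 + 90*x^3 - 270*x^2 + 405*x - 243

Expanding det(x·I − A) (e.g. by cofactor expansion or by noting that A is similar to its Jordan form J, which has the same characteristic polynomial as A) gives
  χ_A(x) = x^5 - 15*x^4 + 90*x^3 - 270*x^2 + 405*x - 243
which factors as (x - 3)^5. The eigenvalues (with algebraic multiplicities) are λ = 3 with multiplicity 5.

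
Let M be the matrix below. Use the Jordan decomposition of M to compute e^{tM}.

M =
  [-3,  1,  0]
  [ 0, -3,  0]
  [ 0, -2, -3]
e^{tM} =
  [exp(-3*t), t*exp(-3*t), 0]
  [0, exp(-3*t), 0]
  [0, -2*t*exp(-3*t), exp(-3*t)]

Strategy: write M = P · J · P⁻¹ where J is a Jordan canonical form, so e^{tM} = P · e^{tJ} · P⁻¹, and e^{tJ} can be computed block-by-block.

M has Jordan form
J =
  [-3,  1,  0]
  [ 0, -3,  0]
  [ 0,  0, -3]
(up to reordering of blocks).

Per-block formulas:
  For a 1×1 block at λ = -3: exp(t · [-3]) = [e^(-3t)].
  For a 2×2 Jordan block J_2(-3): exp(t · J_2(-3)) = e^(-3t)·(I + t·N), where N is the 2×2 nilpotent shift.

After assembling e^{tJ} and conjugating by P, we get:

e^{tM} =
  [exp(-3*t), t*exp(-3*t), 0]
  [0, exp(-3*t), 0]
  [0, -2*t*exp(-3*t), exp(-3*t)]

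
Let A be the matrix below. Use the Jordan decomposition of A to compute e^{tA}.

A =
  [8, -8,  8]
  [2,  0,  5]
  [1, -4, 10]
e^{tA} =
  [-2*t^2*exp(6*t) + 2*t*exp(6*t) + exp(6*t), -8*t*exp(6*t), 4*t^2*exp(6*t) + 8*t*exp(6*t)]
  [-3*t^2*exp(6*t)/2 + 2*t*exp(6*t), -6*t*exp(6*t) + exp(6*t), 3*t^2*exp(6*t) + 5*t*exp(6*t)]
  [-t^2*exp(6*t) + t*exp(6*t), -4*t*exp(6*t), 2*t^2*exp(6*t) + 4*t*exp(6*t) + exp(6*t)]

Strategy: write A = P · J · P⁻¹ where J is a Jordan canonical form, so e^{tA} = P · e^{tJ} · P⁻¹, and e^{tJ} can be computed block-by-block.

A has Jordan form
J =
  [6, 1, 0]
  [0, 6, 1]
  [0, 0, 6]
(up to reordering of blocks).

Per-block formulas:
  For a 3×3 Jordan block J_3(6): exp(t · J_3(6)) = e^(6t)·(I + t·N + (t^2/2)·N^2), where N is the 3×3 nilpotent shift.

After assembling e^{tJ} and conjugating by P, we get:

e^{tA} =
  [-2*t^2*exp(6*t) + 2*t*exp(6*t) + exp(6*t), -8*t*exp(6*t), 4*t^2*exp(6*t) + 8*t*exp(6*t)]
  [-3*t^2*exp(6*t)/2 + 2*t*exp(6*t), -6*t*exp(6*t) + exp(6*t), 3*t^2*exp(6*t) + 5*t*exp(6*t)]
  [-t^2*exp(6*t) + t*exp(6*t), -4*t*exp(6*t), 2*t^2*exp(6*t) + 4*t*exp(6*t) + exp(6*t)]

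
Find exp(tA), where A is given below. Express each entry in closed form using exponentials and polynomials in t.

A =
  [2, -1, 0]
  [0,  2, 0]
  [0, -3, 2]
e^{tA} =
  [exp(2*t), -t*exp(2*t), 0]
  [0, exp(2*t), 0]
  [0, -3*t*exp(2*t), exp(2*t)]

Strategy: write A = P · J · P⁻¹ where J is a Jordan canonical form, so e^{tA} = P · e^{tJ} · P⁻¹, and e^{tJ} can be computed block-by-block.

A has Jordan form
J =
  [2, 1, 0]
  [0, 2, 0]
  [0, 0, 2]
(up to reordering of blocks).

Per-block formulas:
  For a 1×1 block at λ = 2: exp(t · [2]) = [e^(2t)].
  For a 2×2 Jordan block J_2(2): exp(t · J_2(2)) = e^(2t)·(I + t·N), where N is the 2×2 nilpotent shift.

After assembling e^{tJ} and conjugating by P, we get:

e^{tA} =
  [exp(2*t), -t*exp(2*t), 0]
  [0, exp(2*t), 0]
  [0, -3*t*exp(2*t), exp(2*t)]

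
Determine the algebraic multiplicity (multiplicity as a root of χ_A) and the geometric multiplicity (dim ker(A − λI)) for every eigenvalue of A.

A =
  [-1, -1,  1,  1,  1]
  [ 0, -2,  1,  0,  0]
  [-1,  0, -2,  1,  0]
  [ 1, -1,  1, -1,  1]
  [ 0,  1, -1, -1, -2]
λ = -2: alg = 3, geom = 1; λ = -1: alg = 2, geom = 1

Step 1 — factor the characteristic polynomial to read off the algebraic multiplicities:
  χ_A(x) = (x + 1)^2*(x + 2)^3

Step 2 — compute geometric multiplicities via the rank-nullity identity g(λ) = n − rank(A − λI):
  rank(A − (-2)·I) = 4, so dim ker(A − (-2)·I) = n − 4 = 1
  rank(A − (-1)·I) = 4, so dim ker(A − (-1)·I) = n − 4 = 1

Summary:
  λ = -2: algebraic multiplicity = 3, geometric multiplicity = 1
  λ = -1: algebraic multiplicity = 2, geometric multiplicity = 1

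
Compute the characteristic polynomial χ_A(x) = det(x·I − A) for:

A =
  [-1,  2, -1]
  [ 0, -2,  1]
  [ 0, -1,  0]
x^3 + 3*x^2 + 3*x + 1

Expanding det(x·I − A) (e.g. by cofactor expansion or by noting that A is similar to its Jordan form J, which has the same characteristic polynomial as A) gives
  χ_A(x) = x^3 + 3*x^2 + 3*x + 1
which factors as (x + 1)^3. The eigenvalues (with algebraic multiplicities) are λ = -1 with multiplicity 3.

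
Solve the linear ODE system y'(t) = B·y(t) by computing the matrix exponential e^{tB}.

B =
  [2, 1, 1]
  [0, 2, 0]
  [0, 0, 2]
e^{tB} =
  [exp(2*t), t*exp(2*t), t*exp(2*t)]
  [0, exp(2*t), 0]
  [0, 0, exp(2*t)]

Strategy: write B = P · J · P⁻¹ where J is a Jordan canonical form, so e^{tB} = P · e^{tJ} · P⁻¹, and e^{tJ} can be computed block-by-block.

B has Jordan form
J =
  [2, 1, 0]
  [0, 2, 0]
  [0, 0, 2]
(up to reordering of blocks).

Per-block formulas:
  For a 1×1 block at λ = 2: exp(t · [2]) = [e^(2t)].
  For a 2×2 Jordan block J_2(2): exp(t · J_2(2)) = e^(2t)·(I + t·N), where N is the 2×2 nilpotent shift.

After assembling e^{tJ} and conjugating by P, we get:

e^{tB} =
  [exp(2*t), t*exp(2*t), t*exp(2*t)]
  [0, exp(2*t), 0]
  [0, 0, exp(2*t)]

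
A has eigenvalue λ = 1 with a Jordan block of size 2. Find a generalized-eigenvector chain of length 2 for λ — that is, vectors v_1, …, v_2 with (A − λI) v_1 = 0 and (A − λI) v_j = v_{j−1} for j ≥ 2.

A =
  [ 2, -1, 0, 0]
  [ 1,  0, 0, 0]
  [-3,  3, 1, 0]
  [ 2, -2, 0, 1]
A Jordan chain for λ = 1 of length 2:
v_1 = (1, 1, -3, 2)ᵀ
v_2 = (1, 0, 0, 0)ᵀ

Let N = A − (1)·I. We want v_2 with N^2 v_2 = 0 but N^1 v_2 ≠ 0; then v_{j-1} := N · v_j for j = 2, …, 2.

Pick v_2 = (1, 0, 0, 0)ᵀ.
Then v_1 = N · v_2 = (1, 1, -3, 2)ᵀ.

Sanity check: (A − (1)·I) v_1 = (0, 0, 0, 0)ᵀ = 0. ✓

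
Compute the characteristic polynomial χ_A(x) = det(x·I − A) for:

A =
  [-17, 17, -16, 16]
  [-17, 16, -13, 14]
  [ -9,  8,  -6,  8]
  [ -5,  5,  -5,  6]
x^4 + x^3 - 9*x^2 + 11*x - 4

Expanding det(x·I − A) (e.g. by cofactor expansion or by noting that A is similar to its Jordan form J, which has the same characteristic polynomial as A) gives
  χ_A(x) = x^4 + x^3 - 9*x^2 + 11*x - 4
which factors as (x - 1)^3*(x + 4). The eigenvalues (with algebraic multiplicities) are λ = -4 with multiplicity 1, λ = 1 with multiplicity 3.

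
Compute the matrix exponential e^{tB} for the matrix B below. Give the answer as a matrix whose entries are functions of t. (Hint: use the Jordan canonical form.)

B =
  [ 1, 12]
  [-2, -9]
e^{tB} =
  [3*exp(-3*t) - 2*exp(-5*t), 6*exp(-3*t) - 6*exp(-5*t)]
  [-exp(-3*t) + exp(-5*t), -2*exp(-3*t) + 3*exp(-5*t)]

Strategy: write B = P · J · P⁻¹ where J is a Jordan canonical form, so e^{tB} = P · e^{tJ} · P⁻¹, and e^{tJ} can be computed block-by-block.

B has Jordan form
J =
  [-5,  0]
  [ 0, -3]
(up to reordering of blocks).

Per-block formulas:
  For a 1×1 block at λ = -3: exp(t · [-3]) = [e^(-3t)].
  For a 1×1 block at λ = -5: exp(t · [-5]) = [e^(-5t)].

After assembling e^{tJ} and conjugating by P, we get:

e^{tB} =
  [3*exp(-3*t) - 2*exp(-5*t), 6*exp(-3*t) - 6*exp(-5*t)]
  [-exp(-3*t) + exp(-5*t), -2*exp(-3*t) + 3*exp(-5*t)]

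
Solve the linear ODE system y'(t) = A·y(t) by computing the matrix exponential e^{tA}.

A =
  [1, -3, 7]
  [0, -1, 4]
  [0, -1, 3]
e^{tA} =
  [exp(t), -t^2*exp(t)/2 - 3*t*exp(t), t^2*exp(t) + 7*t*exp(t)]
  [0, -2*t*exp(t) + exp(t), 4*t*exp(t)]
  [0, -t*exp(t), 2*t*exp(t) + exp(t)]

Strategy: write A = P · J · P⁻¹ where J is a Jordan canonical form, so e^{tA} = P · e^{tJ} · P⁻¹, and e^{tJ} can be computed block-by-block.

A has Jordan form
J =
  [1, 1, 0]
  [0, 1, 1]
  [0, 0, 1]
(up to reordering of blocks).

Per-block formulas:
  For a 3×3 Jordan block J_3(1): exp(t · J_3(1)) = e^(1t)·(I + t·N + (t^2/2)·N^2), where N is the 3×3 nilpotent shift.

After assembling e^{tJ} and conjugating by P, we get:

e^{tA} =
  [exp(t), -t^2*exp(t)/2 - 3*t*exp(t), t^2*exp(t) + 7*t*exp(t)]
  [0, -2*t*exp(t) + exp(t), 4*t*exp(t)]
  [0, -t*exp(t), 2*t*exp(t) + exp(t)]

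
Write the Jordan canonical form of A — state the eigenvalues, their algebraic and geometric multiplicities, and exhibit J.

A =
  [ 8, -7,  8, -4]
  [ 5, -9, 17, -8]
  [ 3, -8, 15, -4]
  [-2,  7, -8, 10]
J_3(6) ⊕ J_1(6)

The characteristic polynomial is
  det(x·I − A) = x^4 - 24*x^3 + 216*x^2 - 864*x + 1296 = (x - 6)^4

Eigenvalues and multiplicities (the geometric multiplicity of λ is n − rank(A − λI), which equals the number of Jordan blocks for λ):
  λ = 6: algebraic multiplicity = 4, geometric multiplicity = 2

Determining the block sizes for each eigenvalue:
  λ = 6: with am = 4 and gm = 2, the partition is not yet determined (e.g. several partitions of 4 into 2 parts exist). Let N = A − (6)·I. Computing rank(N^1) = 2, rank(N^2) = 1, rank(N^3) = 0; the number of blocks of size ≥ j is rank(N^{j−1}) − rank(N^j), giving [2, 1, 1]. So we have 1 block(s) of size 3, 1 block(s) of size 1 → block sizes [3, 1]

Assembling the blocks gives a Jordan form
J =
  [6, 1, 0, 0]
  [0, 6, 1, 0]
  [0, 0, 6, 0]
  [0, 0, 0, 6]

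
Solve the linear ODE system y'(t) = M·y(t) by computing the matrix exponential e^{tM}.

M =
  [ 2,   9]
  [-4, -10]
e^{tM} =
  [6*t*exp(-4*t) + exp(-4*t), 9*t*exp(-4*t)]
  [-4*t*exp(-4*t), -6*t*exp(-4*t) + exp(-4*t)]

Strategy: write M = P · J · P⁻¹ where J is a Jordan canonical form, so e^{tM} = P · e^{tJ} · P⁻¹, and e^{tJ} can be computed block-by-block.

M has Jordan form
J =
  [-4,  1]
  [ 0, -4]
(up to reordering of blocks).

Per-block formulas:
  For a 2×2 Jordan block J_2(-4): exp(t · J_2(-4)) = e^(-4t)·(I + t·N), where N is the 2×2 nilpotent shift.

After assembling e^{tJ} and conjugating by P, we get:

e^{tM} =
  [6*t*exp(-4*t) + exp(-4*t), 9*t*exp(-4*t)]
  [-4*t*exp(-4*t), -6*t*exp(-4*t) + exp(-4*t)]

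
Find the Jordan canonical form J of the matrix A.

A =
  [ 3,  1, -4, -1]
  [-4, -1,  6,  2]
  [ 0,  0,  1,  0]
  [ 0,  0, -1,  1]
J_3(1) ⊕ J_1(1)

The characteristic polynomial is
  det(x·I − A) = x^4 - 4*x^3 + 6*x^2 - 4*x + 1 = (x - 1)^4

Eigenvalues and multiplicities (the geometric multiplicity of λ is n − rank(A − λI), which equals the number of Jordan blocks for λ):
  λ = 1: algebraic multiplicity = 4, geometric multiplicity = 2

Determining the block sizes for each eigenvalue:
  λ = 1: with am = 4 and gm = 2, the partition is not yet determined (e.g. several partitions of 4 into 2 parts exist). Let N = A − (1)·I. Computing rank(N^1) = 2, rank(N^2) = 1, rank(N^3) = 0; the number of blocks of size ≥ j is rank(N^{j−1}) − rank(N^j), giving [2, 1, 1]. So we have 1 block(s) of size 3, 1 block(s) of size 1 → block sizes [3, 1]

Assembling the blocks gives a Jordan form
J =
  [1, 1, 0, 0]
  [0, 1, 1, 0]
  [0, 0, 1, 0]
  [0, 0, 0, 1]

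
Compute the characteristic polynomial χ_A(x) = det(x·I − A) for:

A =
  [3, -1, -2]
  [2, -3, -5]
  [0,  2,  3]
x^3 - 3*x^2 + 3*x - 1

Expanding det(x·I − A) (e.g. by cofactor expansion or by noting that A is similar to its Jordan form J, which has the same characteristic polynomial as A) gives
  χ_A(x) = x^3 - 3*x^2 + 3*x - 1
which factors as (x - 1)^3. The eigenvalues (with algebraic multiplicities) are λ = 1 with multiplicity 3.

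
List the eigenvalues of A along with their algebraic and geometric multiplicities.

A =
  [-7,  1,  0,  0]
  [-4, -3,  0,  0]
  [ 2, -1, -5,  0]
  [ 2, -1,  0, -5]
λ = -5: alg = 4, geom = 3

Step 1 — factor the characteristic polynomial to read off the algebraic multiplicities:
  χ_A(x) = (x + 5)^4

Step 2 — compute geometric multiplicities via the rank-nullity identity g(λ) = n − rank(A − λI):
  rank(A − (-5)·I) = 1, so dim ker(A − (-5)·I) = n − 1 = 3

Summary:
  λ = -5: algebraic multiplicity = 4, geometric multiplicity = 3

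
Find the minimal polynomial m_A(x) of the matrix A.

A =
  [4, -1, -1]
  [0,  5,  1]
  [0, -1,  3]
x^2 - 8*x + 16

The characteristic polynomial is χ_A(x) = (x - 4)^3, so the eigenvalues are known. The minimal polynomial is
  m_A(x) = Π_λ (x − λ)^{k_λ}
where k_λ is the size of the *largest* Jordan block for λ (equivalently, the smallest k with (A − λI)^k v = 0 for every generalised eigenvector v of λ).

  λ = 4: largest Jordan block has size 2, contributing (x − 4)^2

So m_A(x) = (x - 4)^2 = x^2 - 8*x + 16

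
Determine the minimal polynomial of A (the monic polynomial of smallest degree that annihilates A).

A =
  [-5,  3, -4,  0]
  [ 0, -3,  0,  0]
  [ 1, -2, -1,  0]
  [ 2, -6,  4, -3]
x^3 + 9*x^2 + 27*x + 27

The characteristic polynomial is χ_A(x) = (x + 3)^4, so the eigenvalues are known. The minimal polynomial is
  m_A(x) = Π_λ (x − λ)^{k_λ}
where k_λ is the size of the *largest* Jordan block for λ (equivalently, the smallest k with (A − λI)^k v = 0 for every generalised eigenvector v of λ).

  λ = -3: largest Jordan block has size 3, contributing (x + 3)^3

So m_A(x) = (x + 3)^3 = x^3 + 9*x^2 + 27*x + 27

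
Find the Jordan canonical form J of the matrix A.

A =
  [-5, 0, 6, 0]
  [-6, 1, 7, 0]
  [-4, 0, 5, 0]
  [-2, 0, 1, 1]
J_1(-1) ⊕ J_2(1) ⊕ J_1(1)

The characteristic polynomial is
  det(x·I − A) = x^4 - 2*x^3 + 2*x - 1 = (x - 1)^3*(x + 1)

Eigenvalues and multiplicities (the geometric multiplicity of λ is n − rank(A − λI), which equals the number of Jordan blocks for λ):
  λ = -1: algebraic multiplicity = 1, geometric multiplicity = 1
  λ = 1: algebraic multiplicity = 3, geometric multiplicity = 2

Determining the block sizes for each eigenvalue:
  λ = -1: one block (gm = 1), so the single block has size am = 1 → block sizes [1]
  λ = 1: 2 blocks summing to 3 forces exactly one block of size 2 and the rest size 1 → block sizes [2, 1]

Assembling the blocks gives a Jordan form
J =
  [-1, 0, 0, 0]
  [ 0, 1, 1, 0]
  [ 0, 0, 1, 0]
  [ 0, 0, 0, 1]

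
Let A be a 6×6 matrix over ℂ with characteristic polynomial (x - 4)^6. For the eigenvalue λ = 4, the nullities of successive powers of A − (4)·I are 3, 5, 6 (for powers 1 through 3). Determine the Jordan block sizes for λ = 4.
Block sizes for λ = 4: [3, 2, 1]

From the dimensions of kernels of powers, the number of Jordan blocks of size at least j is d_j − d_{j−1} where d_j = dim ker(N^j) (with d_0 = 0). Computing the differences gives [3, 2, 1].
The number of blocks of size exactly k is (#blocks of size ≥ k) − (#blocks of size ≥ k + 1), so the partition is: 1 block(s) of size 1, 1 block(s) of size 2, 1 block(s) of size 3.
In nonincreasing order the block sizes are [3, 2, 1].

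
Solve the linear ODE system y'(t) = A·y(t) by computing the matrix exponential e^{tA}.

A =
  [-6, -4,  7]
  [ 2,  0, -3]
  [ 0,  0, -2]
e^{tA} =
  [-exp(-2*t) + 2*exp(-4*t), -2*exp(-2*t) + 2*exp(-4*t), -t*exp(-2*t) + 4*exp(-2*t) - 4*exp(-4*t)]
  [exp(-2*t) - exp(-4*t), 2*exp(-2*t) - exp(-4*t), t*exp(-2*t) - 2*exp(-2*t) + 2*exp(-4*t)]
  [0, 0, exp(-2*t)]

Strategy: write A = P · J · P⁻¹ where J is a Jordan canonical form, so e^{tA} = P · e^{tJ} · P⁻¹, and e^{tJ} can be computed block-by-block.

A has Jordan form
J =
  [-4,  0,  0]
  [ 0, -2,  1]
  [ 0,  0, -2]
(up to reordering of blocks).

Per-block formulas:
  For a 1×1 block at λ = -4: exp(t · [-4]) = [e^(-4t)].
  For a 2×2 Jordan block J_2(-2): exp(t · J_2(-2)) = e^(-2t)·(I + t·N), where N is the 2×2 nilpotent shift.

After assembling e^{tJ} and conjugating by P, we get:

e^{tA} =
  [-exp(-2*t) + 2*exp(-4*t), -2*exp(-2*t) + 2*exp(-4*t), -t*exp(-2*t) + 4*exp(-2*t) - 4*exp(-4*t)]
  [exp(-2*t) - exp(-4*t), 2*exp(-2*t) - exp(-4*t), t*exp(-2*t) - 2*exp(-2*t) + 2*exp(-4*t)]
  [0, 0, exp(-2*t)]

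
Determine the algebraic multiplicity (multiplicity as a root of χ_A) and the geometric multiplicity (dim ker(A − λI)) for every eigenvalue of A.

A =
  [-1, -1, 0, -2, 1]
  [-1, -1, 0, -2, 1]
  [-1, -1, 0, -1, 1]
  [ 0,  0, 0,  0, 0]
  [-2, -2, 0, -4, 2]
λ = 0: alg = 5, geom = 3

Step 1 — factor the characteristic polynomial to read off the algebraic multiplicities:
  χ_A(x) = x^5

Step 2 — compute geometric multiplicities via the rank-nullity identity g(λ) = n − rank(A − λI):
  rank(A − (0)·I) = 2, so dim ker(A − (0)·I) = n − 2 = 3

Summary:
  λ = 0: algebraic multiplicity = 5, geometric multiplicity = 3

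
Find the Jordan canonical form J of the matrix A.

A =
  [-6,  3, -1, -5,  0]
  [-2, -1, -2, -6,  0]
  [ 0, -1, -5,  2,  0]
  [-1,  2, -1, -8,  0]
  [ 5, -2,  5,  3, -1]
J_2(-5) ⊕ J_2(-5) ⊕ J_1(-1)

The characteristic polynomial is
  det(x·I − A) = x^5 + 21*x^4 + 170*x^3 + 650*x^2 + 1125*x + 625 = (x + 1)*(x + 5)^4

Eigenvalues and multiplicities (the geometric multiplicity of λ is n − rank(A − λI), which equals the number of Jordan blocks for λ):
  λ = -5: algebraic multiplicity = 4, geometric multiplicity = 2
  λ = -1: algebraic multiplicity = 1, geometric multiplicity = 1

Determining the block sizes for each eigenvalue:
  λ = -5: with am = 4 and gm = 2, the partition is not yet determined (e.g. several partitions of 4 into 2 parts exist). Let N = A − (-5)·I. Computing rank(N^1) = 3, rank(N^2) = 1; the number of blocks of size ≥ j is rank(N^{j−1}) − rank(N^j), giving [2, 2]. So we have 2 block(s) of size 2 → block sizes [2, 2]
  λ = -1: one block (gm = 1), so the single block has size am = 1 → block sizes [1]

Assembling the blocks gives a Jordan form
J =
  [-5,  1,  0,  0,  0]
  [ 0, -5,  0,  0,  0]
  [ 0,  0, -5,  1,  0]
  [ 0,  0,  0, -5,  0]
  [ 0,  0,  0,  0, -1]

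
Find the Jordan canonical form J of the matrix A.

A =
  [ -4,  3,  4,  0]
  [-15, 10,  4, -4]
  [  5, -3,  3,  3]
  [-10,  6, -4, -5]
J_2(1) ⊕ J_2(1)

The characteristic polynomial is
  det(x·I − A) = x^4 - 4*x^3 + 6*x^2 - 4*x + 1 = (x - 1)^4

Eigenvalues and multiplicities (the geometric multiplicity of λ is n − rank(A − λI), which equals the number of Jordan blocks for λ):
  λ = 1: algebraic multiplicity = 4, geometric multiplicity = 2

Determining the block sizes for each eigenvalue:
  λ = 1: with am = 4 and gm = 2, the partition is not yet determined (e.g. several partitions of 4 into 2 parts exist). Let N = A − (1)·I. Computing rank(N^1) = 2, rank(N^2) = 0; the number of blocks of size ≥ j is rank(N^{j−1}) − rank(N^j), giving [2, 2]. So we have 2 block(s) of size 2 → block sizes [2, 2]

Assembling the blocks gives a Jordan form
J =
  [1, 1, 0, 0]
  [0, 1, 0, 0]
  [0, 0, 1, 1]
  [0, 0, 0, 1]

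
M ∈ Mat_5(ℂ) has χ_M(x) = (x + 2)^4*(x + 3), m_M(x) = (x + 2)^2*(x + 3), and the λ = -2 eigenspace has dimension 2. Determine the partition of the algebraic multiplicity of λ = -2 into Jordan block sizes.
Block sizes for λ = -2: [2, 2]

Step 1 — from the characteristic polynomial, algebraic multiplicity of λ = -2 is 4. From dim ker(M − (-2)·I) = 2, there are exactly 2 Jordan blocks for λ = -2.
Step 2 — from the minimal polynomial, the factor (x + 2)^2 tells us the largest block for λ = -2 has size 2.
Step 3 — with total size 4, 2 blocks, and largest block 2, the block sizes (in nonincreasing order) are [2, 2].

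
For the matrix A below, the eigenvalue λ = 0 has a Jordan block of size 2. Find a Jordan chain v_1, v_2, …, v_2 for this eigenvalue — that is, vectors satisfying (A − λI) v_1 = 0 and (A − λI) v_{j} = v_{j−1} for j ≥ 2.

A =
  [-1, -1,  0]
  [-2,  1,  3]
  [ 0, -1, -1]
A Jordan chain for λ = 0 of length 2:
v_1 = (-1, 1, -1)ᵀ
v_2 = (0, 1, 0)ᵀ

Let N = A − (0)·I. We want v_2 with N^2 v_2 = 0 but N^1 v_2 ≠ 0; then v_{j-1} := N · v_j for j = 2, …, 2.

Pick v_2 = (0, 1, 0)ᵀ.
Then v_1 = N · v_2 = (-1, 1, -1)ᵀ.

Sanity check: (A − (0)·I) v_1 = (0, 0, 0)ᵀ = 0. ✓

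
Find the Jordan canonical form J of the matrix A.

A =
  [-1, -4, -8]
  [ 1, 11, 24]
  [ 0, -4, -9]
J_1(-1) ⊕ J_2(1)

The characteristic polynomial is
  det(x·I − A) = x^3 - x^2 - x + 1 = (x - 1)^2*(x + 1)

Eigenvalues and multiplicities (the geometric multiplicity of λ is n − rank(A − λI), which equals the number of Jordan blocks for λ):
  λ = -1: algebraic multiplicity = 1, geometric multiplicity = 1
  λ = 1: algebraic multiplicity = 2, geometric multiplicity = 1

Determining the block sizes for each eigenvalue:
  λ = -1: one block (gm = 1), so the single block has size am = 1 → block sizes [1]
  λ = 1: one block (gm = 1), so the single block has size am = 2 → block sizes [2]

Assembling the blocks gives a Jordan form
J =
  [-1, 0, 0]
  [ 0, 1, 1]
  [ 0, 0, 1]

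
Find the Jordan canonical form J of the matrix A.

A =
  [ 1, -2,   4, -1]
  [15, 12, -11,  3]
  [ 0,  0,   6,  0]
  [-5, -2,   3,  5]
J_3(6) ⊕ J_1(6)

The characteristic polynomial is
  det(x·I − A) = x^4 - 24*x^3 + 216*x^2 - 864*x + 1296 = (x - 6)^4

Eigenvalues and multiplicities (the geometric multiplicity of λ is n − rank(A − λI), which equals the number of Jordan blocks for λ):
  λ = 6: algebraic multiplicity = 4, geometric multiplicity = 2

Determining the block sizes for each eigenvalue:
  λ = 6: with am = 4 and gm = 2, the partition is not yet determined (e.g. several partitions of 4 into 2 parts exist). Let N = A − (6)·I. Computing rank(N^1) = 2, rank(N^2) = 1, rank(N^3) = 0; the number of blocks of size ≥ j is rank(N^{j−1}) − rank(N^j), giving [2, 1, 1]. So we have 1 block(s) of size 3, 1 block(s) of size 1 → block sizes [3, 1]

Assembling the blocks gives a Jordan form
J =
  [6, 1, 0, 0]
  [0, 6, 1, 0]
  [0, 0, 6, 0]
  [0, 0, 0, 6]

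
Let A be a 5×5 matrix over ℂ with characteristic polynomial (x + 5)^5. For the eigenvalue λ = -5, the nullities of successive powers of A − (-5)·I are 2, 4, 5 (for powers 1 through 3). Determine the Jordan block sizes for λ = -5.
Block sizes for λ = -5: [3, 2]

From the dimensions of kernels of powers, the number of Jordan blocks of size at least j is d_j − d_{j−1} where d_j = dim ker(N^j) (with d_0 = 0). Computing the differences gives [2, 2, 1].
The number of blocks of size exactly k is (#blocks of size ≥ k) − (#blocks of size ≥ k + 1), so the partition is: 1 block(s) of size 2, 1 block(s) of size 3.
In nonincreasing order the block sizes are [3, 2].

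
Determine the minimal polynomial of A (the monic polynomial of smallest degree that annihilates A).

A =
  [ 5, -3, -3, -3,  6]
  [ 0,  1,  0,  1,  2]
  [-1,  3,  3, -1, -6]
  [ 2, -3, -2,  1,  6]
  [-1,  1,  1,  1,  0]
x^2 - 4*x + 4

The characteristic polynomial is χ_A(x) = (x - 2)^5, so the eigenvalues are known. The minimal polynomial is
  m_A(x) = Π_λ (x − λ)^{k_λ}
where k_λ is the size of the *largest* Jordan block for λ (equivalently, the smallest k with (A − λI)^k v = 0 for every generalised eigenvector v of λ).

  λ = 2: largest Jordan block has size 2, contributing (x − 2)^2

So m_A(x) = (x - 2)^2 = x^2 - 4*x + 4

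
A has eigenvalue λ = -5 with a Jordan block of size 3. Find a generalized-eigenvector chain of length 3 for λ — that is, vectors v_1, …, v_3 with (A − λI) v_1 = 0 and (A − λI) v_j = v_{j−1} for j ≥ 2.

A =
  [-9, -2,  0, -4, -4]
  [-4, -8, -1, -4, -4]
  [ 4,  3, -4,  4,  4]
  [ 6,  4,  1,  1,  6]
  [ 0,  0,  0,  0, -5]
A Jordan chain for λ = -5 of length 3:
v_1 = (-2, -2, 2, 3, 0)ᵀ
v_2 = (-2, -3, 3, 4, 0)ᵀ
v_3 = (0, 1, 0, 0, 0)ᵀ

Let N = A − (-5)·I. We want v_3 with N^3 v_3 = 0 but N^2 v_3 ≠ 0; then v_{j-1} := N · v_j for j = 3, …, 2.

Pick v_3 = (0, 1, 0, 0, 0)ᵀ.
Then v_2 = N · v_3 = (-2, -3, 3, 4, 0)ᵀ.
Then v_1 = N · v_2 = (-2, -2, 2, 3, 0)ᵀ.

Sanity check: (A − (-5)·I) v_1 = (0, 0, 0, 0, 0)ᵀ = 0. ✓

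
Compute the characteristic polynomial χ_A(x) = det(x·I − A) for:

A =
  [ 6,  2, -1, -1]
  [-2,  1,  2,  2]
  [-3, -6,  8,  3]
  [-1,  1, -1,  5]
x^4 - 20*x^3 + 150*x^2 - 500*x + 625

Expanding det(x·I − A) (e.g. by cofactor expansion or by noting that A is similar to its Jordan form J, which has the same characteristic polynomial as A) gives
  χ_A(x) = x^4 - 20*x^3 + 150*x^2 - 500*x + 625
which factors as (x - 5)^4. The eigenvalues (with algebraic multiplicities) are λ = 5 with multiplicity 4.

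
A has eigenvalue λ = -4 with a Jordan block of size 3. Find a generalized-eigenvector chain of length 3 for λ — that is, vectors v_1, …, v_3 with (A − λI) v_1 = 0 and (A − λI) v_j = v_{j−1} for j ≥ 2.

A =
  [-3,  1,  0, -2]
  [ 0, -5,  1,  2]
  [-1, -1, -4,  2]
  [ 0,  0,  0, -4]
A Jordan chain for λ = -4 of length 3:
v_1 = (1, -1, -1, 0)ᵀ
v_2 = (1, 0, -1, 0)ᵀ
v_3 = (1, 0, 0, 0)ᵀ

Let N = A − (-4)·I. We want v_3 with N^3 v_3 = 0 but N^2 v_3 ≠ 0; then v_{j-1} := N · v_j for j = 3, …, 2.

Pick v_3 = (1, 0, 0, 0)ᵀ.
Then v_2 = N · v_3 = (1, 0, -1, 0)ᵀ.
Then v_1 = N · v_2 = (1, -1, -1, 0)ᵀ.

Sanity check: (A − (-4)·I) v_1 = (0, 0, 0, 0)ᵀ = 0. ✓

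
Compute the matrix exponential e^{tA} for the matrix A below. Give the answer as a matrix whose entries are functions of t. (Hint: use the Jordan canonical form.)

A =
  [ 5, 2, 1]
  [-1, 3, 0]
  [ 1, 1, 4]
e^{tA} =
  [t*exp(4*t) + exp(4*t), t^2*exp(4*t)/2 + 2*t*exp(4*t), t^2*exp(4*t)/2 + t*exp(4*t)]
  [-t*exp(4*t), -t^2*exp(4*t)/2 - t*exp(4*t) + exp(4*t), -t^2*exp(4*t)/2]
  [t*exp(4*t), t^2*exp(4*t)/2 + t*exp(4*t), t^2*exp(4*t)/2 + exp(4*t)]

Strategy: write A = P · J · P⁻¹ where J is a Jordan canonical form, so e^{tA} = P · e^{tJ} · P⁻¹, and e^{tJ} can be computed block-by-block.

A has Jordan form
J =
  [4, 1, 0]
  [0, 4, 1]
  [0, 0, 4]
(up to reordering of blocks).

Per-block formulas:
  For a 3×3 Jordan block J_3(4): exp(t · J_3(4)) = e^(4t)·(I + t·N + (t^2/2)·N^2), where N is the 3×3 nilpotent shift.

After assembling e^{tJ} and conjugating by P, we get:

e^{tA} =
  [t*exp(4*t) + exp(4*t), t^2*exp(4*t)/2 + 2*t*exp(4*t), t^2*exp(4*t)/2 + t*exp(4*t)]
  [-t*exp(4*t), -t^2*exp(4*t)/2 - t*exp(4*t) + exp(4*t), -t^2*exp(4*t)/2]
  [t*exp(4*t), t^2*exp(4*t)/2 + t*exp(4*t), t^2*exp(4*t)/2 + exp(4*t)]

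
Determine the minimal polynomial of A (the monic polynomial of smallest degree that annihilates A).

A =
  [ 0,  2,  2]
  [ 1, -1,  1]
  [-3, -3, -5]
x^2 + 4*x + 4

The characteristic polynomial is χ_A(x) = (x + 2)^3, so the eigenvalues are known. The minimal polynomial is
  m_A(x) = Π_λ (x − λ)^{k_λ}
where k_λ is the size of the *largest* Jordan block for λ (equivalently, the smallest k with (A − λI)^k v = 0 for every generalised eigenvector v of λ).

  λ = -2: largest Jordan block has size 2, contributing (x + 2)^2

So m_A(x) = (x + 2)^2 = x^2 + 4*x + 4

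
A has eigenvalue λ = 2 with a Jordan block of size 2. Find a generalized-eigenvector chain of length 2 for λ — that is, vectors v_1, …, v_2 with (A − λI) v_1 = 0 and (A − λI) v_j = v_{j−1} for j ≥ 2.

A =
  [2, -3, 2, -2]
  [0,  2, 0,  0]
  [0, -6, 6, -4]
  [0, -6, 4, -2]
A Jordan chain for λ = 2 of length 2:
v_1 = (-3, 0, -6, -6)ᵀ
v_2 = (0, 1, 0, 0)ᵀ

Let N = A − (2)·I. We want v_2 with N^2 v_2 = 0 but N^1 v_2 ≠ 0; then v_{j-1} := N · v_j for j = 2, …, 2.

Pick v_2 = (0, 1, 0, 0)ᵀ.
Then v_1 = N · v_2 = (-3, 0, -6, -6)ᵀ.

Sanity check: (A − (2)·I) v_1 = (0, 0, 0, 0)ᵀ = 0. ✓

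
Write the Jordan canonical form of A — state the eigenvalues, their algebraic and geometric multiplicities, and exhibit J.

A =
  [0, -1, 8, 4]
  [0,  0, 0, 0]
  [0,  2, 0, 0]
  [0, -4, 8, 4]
J_2(0) ⊕ J_1(0) ⊕ J_1(4)

The characteristic polynomial is
  det(x·I − A) = x^4 - 4*x^3 = x^3*(x - 4)

Eigenvalues and multiplicities (the geometric multiplicity of λ is n − rank(A − λI), which equals the number of Jordan blocks for λ):
  λ = 0: algebraic multiplicity = 3, geometric multiplicity = 2
  λ = 4: algebraic multiplicity = 1, geometric multiplicity = 1

Determining the block sizes for each eigenvalue:
  λ = 0: 2 blocks summing to 3 forces exactly one block of size 2 and the rest size 1 → block sizes [2, 1]
  λ = 4: one block (gm = 1), so the single block has size am = 1 → block sizes [1]

Assembling the blocks gives a Jordan form
J =
  [0, 1, 0, 0]
  [0, 0, 0, 0]
  [0, 0, 0, 0]
  [0, 0, 0, 4]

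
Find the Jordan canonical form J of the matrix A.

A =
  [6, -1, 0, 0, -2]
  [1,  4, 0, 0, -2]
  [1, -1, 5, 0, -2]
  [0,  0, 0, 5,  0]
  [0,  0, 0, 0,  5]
J_2(5) ⊕ J_1(5) ⊕ J_1(5) ⊕ J_1(5)

The characteristic polynomial is
  det(x·I − A) = x^5 - 25*x^4 + 250*x^3 - 1250*x^2 + 3125*x - 3125 = (x - 5)^5

Eigenvalues and multiplicities (the geometric multiplicity of λ is n − rank(A − λI), which equals the number of Jordan blocks for λ):
  λ = 5: algebraic multiplicity = 5, geometric multiplicity = 4

Determining the block sizes for each eigenvalue:
  λ = 5: 4 blocks summing to 5 forces exactly one block of size 2 and the rest size 1 → block sizes [2, 1, 1, 1]

Assembling the blocks gives a Jordan form
J =
  [5, 1, 0, 0, 0]
  [0, 5, 0, 0, 0]
  [0, 0, 5, 0, 0]
  [0, 0, 0, 5, 0]
  [0, 0, 0, 0, 5]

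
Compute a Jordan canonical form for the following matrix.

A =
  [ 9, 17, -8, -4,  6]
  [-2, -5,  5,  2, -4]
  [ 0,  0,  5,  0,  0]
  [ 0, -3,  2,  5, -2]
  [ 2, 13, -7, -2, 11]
J_3(5) ⊕ J_1(5) ⊕ J_1(5)

The characteristic polynomial is
  det(x·I − A) = x^5 - 25*x^4 + 250*x^3 - 1250*x^2 + 3125*x - 3125 = (x - 5)^5

Eigenvalues and multiplicities (the geometric multiplicity of λ is n − rank(A − λI), which equals the number of Jordan blocks for λ):
  λ = 5: algebraic multiplicity = 5, geometric multiplicity = 3

Determining the block sizes for each eigenvalue:
  λ = 5: with am = 5 and gm = 3, the partition is not yet determined (e.g. several partitions of 5 into 3 parts exist). Let N = A − (5)·I. Computing rank(N^1) = 2, rank(N^2) = 1, rank(N^3) = 0; the number of blocks of size ≥ j is rank(N^{j−1}) − rank(N^j), giving [3, 1, 1]. So we have 1 block(s) of size 3, 2 block(s) of size 1 → block sizes [3, 1, 1]

Assembling the blocks gives a Jordan form
J =
  [5, 1, 0, 0, 0]
  [0, 5, 1, 0, 0]
  [0, 0, 5, 0, 0]
  [0, 0, 0, 5, 0]
  [0, 0, 0, 0, 5]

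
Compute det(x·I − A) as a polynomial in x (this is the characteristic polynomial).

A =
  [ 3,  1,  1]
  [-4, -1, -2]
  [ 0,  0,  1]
x^3 - 3*x^2 + 3*x - 1

Expanding det(x·I − A) (e.g. by cofactor expansion or by noting that A is similar to its Jordan form J, which has the same characteristic polynomial as A) gives
  χ_A(x) = x^3 - 3*x^2 + 3*x - 1
which factors as (x - 1)^3. The eigenvalues (with algebraic multiplicities) are λ = 1 with multiplicity 3.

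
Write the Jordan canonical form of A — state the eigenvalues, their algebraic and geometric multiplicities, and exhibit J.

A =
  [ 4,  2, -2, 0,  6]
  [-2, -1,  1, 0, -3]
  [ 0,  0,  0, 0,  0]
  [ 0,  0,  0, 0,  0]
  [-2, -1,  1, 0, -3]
J_2(0) ⊕ J_1(0) ⊕ J_1(0) ⊕ J_1(0)

The characteristic polynomial is
  det(x·I − A) = x^5

Eigenvalues and multiplicities (the geometric multiplicity of λ is n − rank(A − λI), which equals the number of Jordan blocks for λ):
  λ = 0: algebraic multiplicity = 5, geometric multiplicity = 4

Determining the block sizes for each eigenvalue:
  λ = 0: 4 blocks summing to 5 forces exactly one block of size 2 and the rest size 1 → block sizes [2, 1, 1, 1]

Assembling the blocks gives a Jordan form
J =
  [0, 1, 0, 0, 0]
  [0, 0, 0, 0, 0]
  [0, 0, 0, 0, 0]
  [0, 0, 0, 0, 0]
  [0, 0, 0, 0, 0]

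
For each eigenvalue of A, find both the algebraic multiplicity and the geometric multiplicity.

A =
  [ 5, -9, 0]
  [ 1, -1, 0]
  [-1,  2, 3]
λ = 2: alg = 2, geom = 1; λ = 3: alg = 1, geom = 1

Step 1 — factor the characteristic polynomial to read off the algebraic multiplicities:
  χ_A(x) = (x - 3)*(x - 2)^2

Step 2 — compute geometric multiplicities via the rank-nullity identity g(λ) = n − rank(A − λI):
  rank(A − (2)·I) = 2, so dim ker(A − (2)·I) = n − 2 = 1
  rank(A − (3)·I) = 2, so dim ker(A − (3)·I) = n − 2 = 1

Summary:
  λ = 2: algebraic multiplicity = 2, geometric multiplicity = 1
  λ = 3: algebraic multiplicity = 1, geometric multiplicity = 1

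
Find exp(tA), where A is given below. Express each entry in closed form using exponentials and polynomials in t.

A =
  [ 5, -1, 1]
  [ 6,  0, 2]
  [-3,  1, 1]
e^{tA} =
  [3*t*exp(2*t) + exp(2*t), -t*exp(2*t), t*exp(2*t)]
  [6*t*exp(2*t), -2*t*exp(2*t) + exp(2*t), 2*t*exp(2*t)]
  [-3*t*exp(2*t), t*exp(2*t), -t*exp(2*t) + exp(2*t)]

Strategy: write A = P · J · P⁻¹ where J is a Jordan canonical form, so e^{tA} = P · e^{tJ} · P⁻¹, and e^{tJ} can be computed block-by-block.

A has Jordan form
J =
  [2, 1, 0]
  [0, 2, 0]
  [0, 0, 2]
(up to reordering of blocks).

Per-block formulas:
  For a 2×2 Jordan block J_2(2): exp(t · J_2(2)) = e^(2t)·(I + t·N), where N is the 2×2 nilpotent shift.
  For a 1×1 block at λ = 2: exp(t · [2]) = [e^(2t)].

After assembling e^{tJ} and conjugating by P, we get:

e^{tA} =
  [3*t*exp(2*t) + exp(2*t), -t*exp(2*t), t*exp(2*t)]
  [6*t*exp(2*t), -2*t*exp(2*t) + exp(2*t), 2*t*exp(2*t)]
  [-3*t*exp(2*t), t*exp(2*t), -t*exp(2*t) + exp(2*t)]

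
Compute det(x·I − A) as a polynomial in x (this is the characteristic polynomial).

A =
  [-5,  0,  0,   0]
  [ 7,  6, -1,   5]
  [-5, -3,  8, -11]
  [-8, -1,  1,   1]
x^4 - 10*x^3 + 250*x - 625

Expanding det(x·I − A) (e.g. by cofactor expansion or by noting that A is similar to its Jordan form J, which has the same characteristic polynomial as A) gives
  χ_A(x) = x^4 - 10*x^3 + 250*x - 625
which factors as (x - 5)^3*(x + 5). The eigenvalues (with algebraic multiplicities) are λ = -5 with multiplicity 1, λ = 5 with multiplicity 3.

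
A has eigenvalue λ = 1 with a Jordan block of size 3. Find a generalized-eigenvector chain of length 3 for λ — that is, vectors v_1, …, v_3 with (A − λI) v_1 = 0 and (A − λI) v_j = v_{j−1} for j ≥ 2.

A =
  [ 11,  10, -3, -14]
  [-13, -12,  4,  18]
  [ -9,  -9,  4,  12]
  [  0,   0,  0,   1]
A Jordan chain for λ = 1 of length 3:
v_1 = (-3, 3, 0, 0)ᵀ
v_2 = (10, -13, -9, 0)ᵀ
v_3 = (1, 0, 0, 0)ᵀ

Let N = A − (1)·I. We want v_3 with N^3 v_3 = 0 but N^2 v_3 ≠ 0; then v_{j-1} := N · v_j for j = 3, …, 2.

Pick v_3 = (1, 0, 0, 0)ᵀ.
Then v_2 = N · v_3 = (10, -13, -9, 0)ᵀ.
Then v_1 = N · v_2 = (-3, 3, 0, 0)ᵀ.

Sanity check: (A − (1)·I) v_1 = (0, 0, 0, 0)ᵀ = 0. ✓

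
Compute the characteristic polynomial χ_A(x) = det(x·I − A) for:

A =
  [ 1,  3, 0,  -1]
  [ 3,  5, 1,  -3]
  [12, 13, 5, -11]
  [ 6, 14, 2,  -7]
x^4 - 4*x^3 + 6*x^2 - 4*x + 1

Expanding det(x·I − A) (e.g. by cofactor expansion or by noting that A is similar to its Jordan form J, which has the same characteristic polynomial as A) gives
  χ_A(x) = x^4 - 4*x^3 + 6*x^2 - 4*x + 1
which factors as (x - 1)^4. The eigenvalues (with algebraic multiplicities) are λ = 1 with multiplicity 4.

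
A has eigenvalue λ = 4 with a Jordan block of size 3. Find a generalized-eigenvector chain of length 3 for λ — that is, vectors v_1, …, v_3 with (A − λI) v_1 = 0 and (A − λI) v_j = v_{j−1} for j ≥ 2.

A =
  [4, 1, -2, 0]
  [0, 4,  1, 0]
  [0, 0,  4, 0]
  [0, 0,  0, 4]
A Jordan chain for λ = 4 of length 3:
v_1 = (1, 0, 0, 0)ᵀ
v_2 = (-2, 1, 0, 0)ᵀ
v_3 = (0, 0, 1, 0)ᵀ

Let N = A − (4)·I. We want v_3 with N^3 v_3 = 0 but N^2 v_3 ≠ 0; then v_{j-1} := N · v_j for j = 3, …, 2.

Pick v_3 = (0, 0, 1, 0)ᵀ.
Then v_2 = N · v_3 = (-2, 1, 0, 0)ᵀ.
Then v_1 = N · v_2 = (1, 0, 0, 0)ᵀ.

Sanity check: (A − (4)·I) v_1 = (0, 0, 0, 0)ᵀ = 0. ✓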